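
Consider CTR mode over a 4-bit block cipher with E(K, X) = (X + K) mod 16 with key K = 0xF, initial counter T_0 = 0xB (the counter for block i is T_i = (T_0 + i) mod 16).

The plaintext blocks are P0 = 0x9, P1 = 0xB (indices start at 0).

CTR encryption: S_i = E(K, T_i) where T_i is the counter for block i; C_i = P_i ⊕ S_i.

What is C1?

C0: T = 0xB, S = E(K, T) = 0xA; 0x9 ⊕ 0xA = 0x3.
C1: T = 0xC, S = E(K, T) = 0xB; 0xB ⊕ 0xB = 0x0.

C1 = 0x0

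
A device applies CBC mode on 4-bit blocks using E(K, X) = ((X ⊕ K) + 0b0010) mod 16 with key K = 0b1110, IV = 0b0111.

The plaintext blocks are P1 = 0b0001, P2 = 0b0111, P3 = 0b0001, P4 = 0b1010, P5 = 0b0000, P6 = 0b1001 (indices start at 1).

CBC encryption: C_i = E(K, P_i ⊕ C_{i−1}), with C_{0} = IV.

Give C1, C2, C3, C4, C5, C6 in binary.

C1: P1 ⊕ 0b0111 = 0b0110; E(K, 0b0110) = 0b1010.
C2: P2 ⊕ 0b1010 = 0b1101; E(K, 0b1101) = 0b0101.
C3: P3 ⊕ 0b0101 = 0b0100; E(K, 0b0100) = 0b1100.
C4: P4 ⊕ 0b1100 = 0b0110; E(K, 0b0110) = 0b1010.
C5: P5 ⊕ 0b1010 = 0b1010; E(K, 0b1010) = 0b0110.
C6: P6 ⊕ 0b0110 = 0b1111; E(K, 0b1111) = 0b0011.

C1 = 0b1010, C2 = 0b0101, C3 = 0b1100, C4 = 0b1010, C5 = 0b0110, C6 = 0b0011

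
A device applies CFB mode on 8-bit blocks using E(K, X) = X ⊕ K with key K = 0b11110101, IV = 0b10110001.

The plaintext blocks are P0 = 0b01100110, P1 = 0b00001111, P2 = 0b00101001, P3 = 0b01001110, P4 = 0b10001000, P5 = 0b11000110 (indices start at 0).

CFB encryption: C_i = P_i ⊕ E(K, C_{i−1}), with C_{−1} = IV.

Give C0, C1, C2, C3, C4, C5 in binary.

C0 = 0b00100010, C1 = 0b11011000, C2 = 0b00000100, C3 = 0b10111111, C4 = 0b11000010, C5 = 0b11110001

C0: E(K, 0b10110001) = 0b01000100; 0b01100110 ⊕ 0b01000100 = 0b00100010.
C1: E(K, 0b00100010) = 0b11010111; 0b00001111 ⊕ 0b11010111 = 0b11011000.
C2: E(K, 0b11011000) = 0b00101101; 0b00101001 ⊕ 0b00101101 = 0b00000100.
C3: E(K, 0b00000100) = 0b11110001; 0b01001110 ⊕ 0b11110001 = 0b10111111.
C4: E(K, 0b10111111) = 0b01001010; 0b10001000 ⊕ 0b01001010 = 0b11000010.
C5: E(K, 0b11000010) = 0b00110111; 0b11000110 ⊕ 0b00110111 = 0b11110001.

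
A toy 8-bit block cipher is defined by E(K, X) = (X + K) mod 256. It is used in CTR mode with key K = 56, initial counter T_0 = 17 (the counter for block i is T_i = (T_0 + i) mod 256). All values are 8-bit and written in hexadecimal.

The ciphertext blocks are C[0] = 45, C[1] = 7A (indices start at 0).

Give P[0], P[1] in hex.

P[0] = 28, P[1] = 14

CTR decryption: S_i = E(K, T_i) where T_i is the counter for block i; P_i = C_i ⊕ S_i.
P[0]: T = 17, S = E(K, T) = 6D; 45 ⊕ 6D = 28.
P[1]: T = 18, S = E(K, T) = 6E; 7A ⊕ 6E = 14.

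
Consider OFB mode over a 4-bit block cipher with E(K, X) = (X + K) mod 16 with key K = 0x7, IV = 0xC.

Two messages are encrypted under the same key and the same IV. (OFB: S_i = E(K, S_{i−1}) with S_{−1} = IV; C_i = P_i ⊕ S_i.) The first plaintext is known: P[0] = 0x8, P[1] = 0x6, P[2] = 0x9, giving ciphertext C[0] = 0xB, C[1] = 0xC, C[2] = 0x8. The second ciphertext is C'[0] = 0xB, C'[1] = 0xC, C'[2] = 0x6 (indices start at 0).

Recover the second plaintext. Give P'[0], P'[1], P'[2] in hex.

In OFB with a reused IV, both messages share the same keystream S_i, so C_i ⊕ C'_i = P_i ⊕ P'_i and thus P'_i = P_i ⊕ C_i ⊕ C'_i.
P'[0]: 0x8 ⊕ 0xB ⊕ 0xB = 0x8.
P'[1]: 0x6 ⊕ 0xC ⊕ 0xC = 0x6.
P'[2]: 0x9 ⊕ 0x8 ⊕ 0x6 = 0x7.

P'[0] = 0x8, P'[1] = 0x6, P'[2] = 0x7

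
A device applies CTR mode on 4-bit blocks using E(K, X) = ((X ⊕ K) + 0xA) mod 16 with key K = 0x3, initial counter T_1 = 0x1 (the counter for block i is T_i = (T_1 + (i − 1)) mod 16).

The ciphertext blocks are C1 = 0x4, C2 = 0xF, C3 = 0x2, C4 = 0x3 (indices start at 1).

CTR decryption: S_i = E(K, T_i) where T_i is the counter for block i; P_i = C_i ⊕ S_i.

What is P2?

P2: T = 0x2, S = E(K, T) = 0xB; 0xF ⊕ 0xB = 0x4.

P2 = 0x4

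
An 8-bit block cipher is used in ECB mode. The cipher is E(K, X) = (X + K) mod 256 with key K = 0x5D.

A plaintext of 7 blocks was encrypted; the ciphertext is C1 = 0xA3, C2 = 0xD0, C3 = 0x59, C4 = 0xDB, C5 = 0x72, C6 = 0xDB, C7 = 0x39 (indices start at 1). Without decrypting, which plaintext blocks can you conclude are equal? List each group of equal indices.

ECB encrypts each block independently with the same key, so equal ciphertext blocks imply equal plaintext blocks.
C4 = C6 = 0xDB, so P4 = P6.

P4 = P6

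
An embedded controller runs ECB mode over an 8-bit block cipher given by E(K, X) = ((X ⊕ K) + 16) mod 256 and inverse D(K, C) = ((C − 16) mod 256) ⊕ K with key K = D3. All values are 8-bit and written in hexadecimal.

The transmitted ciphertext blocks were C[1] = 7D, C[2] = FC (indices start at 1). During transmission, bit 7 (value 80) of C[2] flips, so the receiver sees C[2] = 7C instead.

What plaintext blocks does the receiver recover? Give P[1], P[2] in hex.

ECB decryption: P_i = D(K, C_i).
Only C[2] changed, to 7C. In ECB, a change in C_i affects only P_i. Decrypting the received ciphertext:
P[1]: D(K, 7D) = B4.
P[2]: D(K, 7C) = B5.
Blocks that differ from the original plaintext: P[2].

P[1] = B4, P[2] = B5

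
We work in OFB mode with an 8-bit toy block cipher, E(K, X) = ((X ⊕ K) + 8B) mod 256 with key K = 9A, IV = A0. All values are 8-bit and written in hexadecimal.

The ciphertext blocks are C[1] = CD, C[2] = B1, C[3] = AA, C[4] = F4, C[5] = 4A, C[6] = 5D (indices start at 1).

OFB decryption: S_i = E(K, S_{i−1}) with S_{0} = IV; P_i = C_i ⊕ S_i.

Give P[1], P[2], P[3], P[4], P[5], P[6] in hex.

P[1] = 08, P[2] = 5B, P[3] = 51, P[4] = 18, P[5] = 4B, P[6] = 7B

P[1]: S = E(K, A0) = C5; CD ⊕ C5 = 08.
P[2]: S = E(K, C5) = EA; B1 ⊕ EA = 5B.
P[3]: S = E(K, EA) = FB; AA ⊕ FB = 51.
P[4]: S = E(K, FB) = EC; F4 ⊕ EC = 18.
P[5]: S = E(K, EC) = 01; 4A ⊕ 01 = 4B.
P[6]: S = E(K, 01) = 26; 5D ⊕ 26 = 7B.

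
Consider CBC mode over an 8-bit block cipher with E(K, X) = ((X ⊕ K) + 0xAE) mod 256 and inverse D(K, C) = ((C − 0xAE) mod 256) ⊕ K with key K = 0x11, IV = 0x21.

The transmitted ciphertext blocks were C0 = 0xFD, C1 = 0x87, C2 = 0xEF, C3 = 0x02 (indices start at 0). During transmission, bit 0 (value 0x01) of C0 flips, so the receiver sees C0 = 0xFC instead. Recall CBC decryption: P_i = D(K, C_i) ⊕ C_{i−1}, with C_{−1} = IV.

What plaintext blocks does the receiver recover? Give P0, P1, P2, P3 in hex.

P0 = 0x7E, P1 = 0x34, P2 = 0xD7, P3 = 0xAA

Only C0 changed, to 0xFC. In CBC, a change in C_i garbles P_i and flips the same bit in P_{i+1}. Decrypting the received ciphertext:
P0: D(K, 0xFC) = 0x5F; 0x5F ⊕ 0x21 = 0x7E.
P1: D(K, 0x87) = 0xC8; 0xC8 ⊕ 0xFC = 0x34.
P2: D(K, 0xEF) = 0x50; 0x50 ⊕ 0x87 = 0xD7.
P3: D(K, 0x02) = 0x45; 0x45 ⊕ 0xEF = 0xAA.
Blocks that differ from the original plaintext: P0, P1.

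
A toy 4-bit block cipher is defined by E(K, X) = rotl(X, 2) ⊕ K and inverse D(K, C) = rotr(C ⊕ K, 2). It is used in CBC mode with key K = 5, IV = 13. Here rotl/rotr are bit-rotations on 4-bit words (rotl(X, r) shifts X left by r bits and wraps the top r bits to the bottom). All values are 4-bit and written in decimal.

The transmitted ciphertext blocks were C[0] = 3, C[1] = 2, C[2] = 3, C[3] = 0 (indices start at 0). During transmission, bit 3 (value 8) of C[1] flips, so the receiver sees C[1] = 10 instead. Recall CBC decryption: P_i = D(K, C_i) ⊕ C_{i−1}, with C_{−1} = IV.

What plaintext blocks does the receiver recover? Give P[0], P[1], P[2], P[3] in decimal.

Only C[1] changed, to 10. In CBC, a change in C_i garbles P_i and flips the same bit in P_{i+1}. Decrypting the received ciphertext:
P[0]: D(K, 3) = 9; 9 ⊕ 13 = 4.
P[1]: D(K, 10) = 15; 15 ⊕ 3 = 12.
P[2]: D(K, 3) = 9; 9 ⊕ 10 = 3.
P[3]: D(K, 0) = 5; 5 ⊕ 3 = 6.
Blocks that differ from the original plaintext: P[1], P[2].

P[0] = 4, P[1] = 12, P[2] = 3, P[3] = 6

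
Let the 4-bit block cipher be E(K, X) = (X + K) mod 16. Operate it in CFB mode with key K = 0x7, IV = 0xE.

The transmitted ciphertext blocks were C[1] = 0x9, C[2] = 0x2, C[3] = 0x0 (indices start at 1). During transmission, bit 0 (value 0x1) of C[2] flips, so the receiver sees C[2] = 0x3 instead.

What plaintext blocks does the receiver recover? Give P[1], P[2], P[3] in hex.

P[1] = 0xC, P[2] = 0x3, P[3] = 0xA

CFB decryption: P_i = C_i ⊕ E(K, C_{i−1}), with C_{0} = IV.
Only C[2] changed, to 0x3. In CFB, a change in C_i flips the same bit in P_i and garbles P_{i+1}. Decrypting the received ciphertext:
P[1]: E(K, 0xE) = 0x5; 0x9 ⊕ 0x5 = 0xC.
P[2]: E(K, 0x9) = 0x0; 0x3 ⊕ 0x0 = 0x3.
P[3]: E(K, 0x3) = 0xA; 0x0 ⊕ 0xA = 0xA.
Blocks that differ from the original plaintext: P[2], P[3].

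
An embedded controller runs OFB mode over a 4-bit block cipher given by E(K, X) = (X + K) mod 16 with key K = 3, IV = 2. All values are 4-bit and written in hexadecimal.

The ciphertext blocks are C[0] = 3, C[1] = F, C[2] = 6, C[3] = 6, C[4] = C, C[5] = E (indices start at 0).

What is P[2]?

OFB decryption: S_i = E(K, S_{i−1}) with S_{−1} = IV; P_i = C_i ⊕ S_i.
P[0]: S = E(K, 2) = 5; 3 ⊕ 5 = 6.
P[1]: S = E(K, 5) = 8; F ⊕ 8 = 7.
P[2]: S = E(K, 8) = B; 6 ⊕ B = D.

P[2] = D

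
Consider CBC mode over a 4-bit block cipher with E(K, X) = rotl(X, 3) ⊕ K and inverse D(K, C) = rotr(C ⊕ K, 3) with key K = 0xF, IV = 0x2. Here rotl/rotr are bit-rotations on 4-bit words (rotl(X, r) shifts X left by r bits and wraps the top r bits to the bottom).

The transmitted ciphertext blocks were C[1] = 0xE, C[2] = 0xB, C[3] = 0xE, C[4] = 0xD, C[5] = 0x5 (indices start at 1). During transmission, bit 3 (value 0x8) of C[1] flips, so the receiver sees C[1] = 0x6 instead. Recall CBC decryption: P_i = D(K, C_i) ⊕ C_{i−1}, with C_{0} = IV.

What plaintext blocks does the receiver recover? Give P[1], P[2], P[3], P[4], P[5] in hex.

Only C[1] changed, to 0x6. In CBC, a change in C_i garbles P_i and flips the same bit in P_{i+1}. Decrypting the received ciphertext:
P[1]: D(K, 0x6) = 0x3; 0x3 ⊕ 0x2 = 0x1.
P[2]: D(K, 0xB) = 0x8; 0x8 ⊕ 0x6 = 0xE.
P[3]: D(K, 0xE) = 0x2; 0x2 ⊕ 0xB = 0x9.
P[4]: D(K, 0xD) = 0x4; 0x4 ⊕ 0xE = 0xA.
P[5]: D(K, 0x5) = 0x5; 0x5 ⊕ 0xD = 0x8.
Blocks that differ from the original plaintext: P[1], P[2].

P[1] = 0x1, P[2] = 0xE, P[3] = 0x9, P[4] = 0xA, P[5] = 0x8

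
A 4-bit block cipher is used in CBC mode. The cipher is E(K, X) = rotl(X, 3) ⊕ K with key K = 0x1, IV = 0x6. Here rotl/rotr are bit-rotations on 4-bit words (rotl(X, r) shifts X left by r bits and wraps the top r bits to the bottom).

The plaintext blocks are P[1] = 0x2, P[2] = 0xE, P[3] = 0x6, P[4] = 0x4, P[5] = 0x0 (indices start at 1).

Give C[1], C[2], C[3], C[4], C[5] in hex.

C[1] = 0x3, C[2] = 0xF, C[3] = 0xD, C[4] = 0xD, C[5] = 0xF

CBC encryption: C_i = E(K, P_i ⊕ C_{i−1}), with C_{0} = IV.
C[1]: P[1] ⊕ 0x6 = 0x4; E(K, 0x4) = 0x3.
C[2]: P[2] ⊕ 0x3 = 0xD; E(K, 0xD) = 0xF.
C[3]: P[3] ⊕ 0xF = 0x9; E(K, 0x9) = 0xD.
C[4]: P[4] ⊕ 0xD = 0x9; E(K, 0x9) = 0xD.
C[5]: P[5] ⊕ 0xD = 0xD; E(K, 0xD) = 0xF.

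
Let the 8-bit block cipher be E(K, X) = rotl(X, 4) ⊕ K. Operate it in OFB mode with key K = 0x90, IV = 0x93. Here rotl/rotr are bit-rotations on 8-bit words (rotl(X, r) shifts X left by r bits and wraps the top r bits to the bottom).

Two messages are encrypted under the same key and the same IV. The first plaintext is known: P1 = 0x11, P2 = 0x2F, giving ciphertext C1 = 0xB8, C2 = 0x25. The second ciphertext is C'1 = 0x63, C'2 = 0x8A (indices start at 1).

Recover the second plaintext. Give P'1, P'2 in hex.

In OFB with a reused IV, both messages share the same keystream S_i, so C_i ⊕ C'_i = P_i ⊕ P'_i and thus P'_i = P_i ⊕ C_i ⊕ C'_i.
P'1: 0x11 ⊕ 0xB8 ⊕ 0x63 = 0xCA.
P'2: 0x2F ⊕ 0x25 ⊕ 0x8A = 0x80.

P'1 = 0xCA, P'2 = 0x80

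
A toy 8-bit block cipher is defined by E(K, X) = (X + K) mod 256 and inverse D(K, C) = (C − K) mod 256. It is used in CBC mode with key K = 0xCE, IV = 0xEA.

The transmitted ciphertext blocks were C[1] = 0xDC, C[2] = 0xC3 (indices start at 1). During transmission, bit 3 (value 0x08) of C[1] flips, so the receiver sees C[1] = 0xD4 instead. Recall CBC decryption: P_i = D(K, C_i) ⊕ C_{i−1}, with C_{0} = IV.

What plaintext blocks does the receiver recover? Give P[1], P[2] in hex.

P[1] = 0xEC, P[2] = 0x21

Only C[1] changed, to 0xD4. In CBC, a change in C_i garbles P_i and flips the same bit in P_{i+1}. Decrypting the received ciphertext:
P[1]: D(K, 0xD4) = 0x06; 0x06 ⊕ 0xEA = 0xEC.
P[2]: D(K, 0xC3) = 0xF5; 0xF5 ⊕ 0xD4 = 0x21.
Blocks that differ from the original plaintext: P[1], P[2].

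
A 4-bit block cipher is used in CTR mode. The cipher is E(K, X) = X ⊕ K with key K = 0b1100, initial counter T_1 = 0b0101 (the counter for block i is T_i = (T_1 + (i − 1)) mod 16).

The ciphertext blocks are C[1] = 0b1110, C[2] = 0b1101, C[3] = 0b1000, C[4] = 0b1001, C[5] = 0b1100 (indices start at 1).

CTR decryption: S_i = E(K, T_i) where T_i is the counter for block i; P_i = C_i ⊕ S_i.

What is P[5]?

P[5]: T = 0b1001, S = E(K, T) = 0b0101; 0b1100 ⊕ 0b0101 = 0b1001.

P[5] = 0b1001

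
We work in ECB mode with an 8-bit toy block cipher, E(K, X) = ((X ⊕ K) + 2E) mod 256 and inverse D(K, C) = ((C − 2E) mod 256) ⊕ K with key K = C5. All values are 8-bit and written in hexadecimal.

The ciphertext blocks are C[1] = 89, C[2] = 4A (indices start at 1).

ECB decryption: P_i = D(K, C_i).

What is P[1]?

P[1] = 9E

P[1]: D(K, 89) = 9E.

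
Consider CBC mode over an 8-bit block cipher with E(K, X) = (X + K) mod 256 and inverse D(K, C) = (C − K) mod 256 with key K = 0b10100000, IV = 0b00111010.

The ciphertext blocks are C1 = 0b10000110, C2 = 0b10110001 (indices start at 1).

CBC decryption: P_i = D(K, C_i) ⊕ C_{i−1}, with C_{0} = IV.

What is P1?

P1 = 0b11011100

P1: D(K, 0b10000110) = 0b11100110; 0b11100110 ⊕ 0b00111010 = 0b11011100.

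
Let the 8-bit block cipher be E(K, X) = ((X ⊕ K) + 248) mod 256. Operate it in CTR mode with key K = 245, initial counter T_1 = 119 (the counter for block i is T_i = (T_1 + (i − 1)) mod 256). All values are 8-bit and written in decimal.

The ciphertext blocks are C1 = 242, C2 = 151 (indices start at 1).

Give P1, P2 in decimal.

P1 = 136, P2 = 18

CTR decryption: S_i = E(K, T_i) where T_i is the counter for block i; P_i = C_i ⊕ S_i.
P1: T = 119, S = E(K, T) = 122; 242 ⊕ 122 = 136.
P2: T = 120, S = E(K, T) = 133; 151 ⊕ 133 = 18.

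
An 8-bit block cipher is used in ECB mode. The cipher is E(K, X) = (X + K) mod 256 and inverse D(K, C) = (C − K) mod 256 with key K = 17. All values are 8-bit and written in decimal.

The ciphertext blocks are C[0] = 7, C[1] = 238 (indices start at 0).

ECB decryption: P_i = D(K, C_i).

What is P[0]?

P[0] = 246

P[0]: D(K, 7) = 246.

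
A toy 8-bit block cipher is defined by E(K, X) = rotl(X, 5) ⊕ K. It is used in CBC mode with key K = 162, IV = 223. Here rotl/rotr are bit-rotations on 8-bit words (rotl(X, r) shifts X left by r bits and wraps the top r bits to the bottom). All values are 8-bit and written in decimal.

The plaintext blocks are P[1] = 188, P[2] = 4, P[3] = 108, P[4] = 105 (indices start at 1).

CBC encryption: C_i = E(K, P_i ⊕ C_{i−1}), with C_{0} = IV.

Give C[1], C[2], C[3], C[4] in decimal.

C[1] = 206, C[2] = 251, C[3] = 80, C[4] = 133

C[1]: P[1] ⊕ 223 = 99; E(K, 99) = 206.
C[2]: P[2] ⊕ 206 = 202; E(K, 202) = 251.
C[3]: P[3] ⊕ 251 = 151; E(K, 151) = 80.
C[4]: P[4] ⊕ 80 = 57; E(K, 57) = 133.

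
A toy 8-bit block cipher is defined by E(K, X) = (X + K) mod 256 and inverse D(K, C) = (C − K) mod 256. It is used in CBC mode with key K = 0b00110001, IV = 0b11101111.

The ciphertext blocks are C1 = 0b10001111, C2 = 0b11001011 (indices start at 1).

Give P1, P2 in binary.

P1 = 0b10110001, P2 = 0b00010101

CBC decryption: P_i = D(K, C_i) ⊕ C_{i−1}, with C_{0} = IV.
P1: D(K, 0b10001111) = 0b01011110; 0b01011110 ⊕ 0b11101111 = 0b10110001.
P2: D(K, 0b11001011) = 0b10011010; 0b10011010 ⊕ 0b10001111 = 0b00010101.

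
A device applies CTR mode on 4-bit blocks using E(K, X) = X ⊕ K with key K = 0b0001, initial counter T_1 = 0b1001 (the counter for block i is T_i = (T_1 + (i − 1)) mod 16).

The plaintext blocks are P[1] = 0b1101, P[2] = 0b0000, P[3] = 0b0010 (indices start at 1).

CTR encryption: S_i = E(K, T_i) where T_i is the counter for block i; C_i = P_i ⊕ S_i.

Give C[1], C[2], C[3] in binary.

C[1]: T = 0b1001, S = E(K, T) = 0b1000; 0b1101 ⊕ 0b1000 = 0b0101.
C[2]: T = 0b1010, S = E(K, T) = 0b1011; 0b0000 ⊕ 0b1011 = 0b1011.
C[3]: T = 0b1011, S = E(K, T) = 0b1010; 0b0010 ⊕ 0b1010 = 0b1000.

C[1] = 0b0101, C[2] = 0b1011, C[3] = 0b1000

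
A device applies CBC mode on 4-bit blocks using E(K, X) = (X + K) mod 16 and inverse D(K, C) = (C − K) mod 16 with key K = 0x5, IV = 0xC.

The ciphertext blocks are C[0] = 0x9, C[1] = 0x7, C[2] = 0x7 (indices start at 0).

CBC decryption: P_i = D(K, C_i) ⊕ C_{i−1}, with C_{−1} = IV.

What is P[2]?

P[2] = 0x5

P[2]: D(K, 0x7) = 0x2; 0x2 ⊕ 0x7 = 0x5.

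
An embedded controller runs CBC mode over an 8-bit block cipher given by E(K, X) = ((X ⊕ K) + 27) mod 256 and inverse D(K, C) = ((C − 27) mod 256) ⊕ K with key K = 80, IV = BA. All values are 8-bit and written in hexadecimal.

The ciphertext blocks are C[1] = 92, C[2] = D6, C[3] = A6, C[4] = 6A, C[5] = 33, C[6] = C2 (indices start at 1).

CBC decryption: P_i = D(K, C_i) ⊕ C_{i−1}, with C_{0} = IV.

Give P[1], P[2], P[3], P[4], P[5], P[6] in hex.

P[1] = 51, P[2] = BD, P[3] = 29, P[4] = 65, P[5] = E6, P[6] = 28

P[1]: D(K, 92) = EB; EB ⊕ BA = 51.
P[2]: D(K, D6) = 2F; 2F ⊕ 92 = BD.
P[3]: D(K, A6) = FF; FF ⊕ D6 = 29.
P[4]: D(K, 6A) = C3; C3 ⊕ A6 = 65.
P[5]: D(K, 33) = 8C; 8C ⊕ 6A = E6.
P[6]: D(K, C2) = 1B; 1B ⊕ 33 = 28.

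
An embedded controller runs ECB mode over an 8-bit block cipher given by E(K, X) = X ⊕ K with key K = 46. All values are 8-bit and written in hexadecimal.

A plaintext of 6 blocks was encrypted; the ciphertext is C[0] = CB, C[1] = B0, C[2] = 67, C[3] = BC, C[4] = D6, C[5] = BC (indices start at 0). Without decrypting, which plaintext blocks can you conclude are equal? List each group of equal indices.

ECB encrypts each block independently with the same key, so equal ciphertext blocks imply equal plaintext blocks.
C[3] = C[5] = BC, so P[3] = P[5].

P[3] = P[5]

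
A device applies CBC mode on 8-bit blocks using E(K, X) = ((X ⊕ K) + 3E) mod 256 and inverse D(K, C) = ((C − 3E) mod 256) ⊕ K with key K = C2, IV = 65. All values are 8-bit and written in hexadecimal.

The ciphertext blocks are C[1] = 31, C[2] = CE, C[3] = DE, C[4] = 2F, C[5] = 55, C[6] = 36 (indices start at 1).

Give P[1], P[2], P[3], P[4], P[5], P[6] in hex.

P[1] = 54, P[2] = 63, P[3] = AC, P[4] = ED, P[5] = FA, P[6] = 6F

CBC decryption: P_i = D(K, C_i) ⊕ C_{i−1}, with C_{0} = IV.
P[1]: D(K, 31) = 31; 31 ⊕ 65 = 54.
P[2]: D(K, CE) = 52; 52 ⊕ 31 = 63.
P[3]: D(K, DE) = 62; 62 ⊕ CE = AC.
P[4]: D(K, 2F) = 33; 33 ⊕ DE = ED.
P[5]: D(K, 55) = D5; D5 ⊕ 2F = FA.
P[6]: D(K, 36) = 3A; 3A ⊕ 55 = 6F.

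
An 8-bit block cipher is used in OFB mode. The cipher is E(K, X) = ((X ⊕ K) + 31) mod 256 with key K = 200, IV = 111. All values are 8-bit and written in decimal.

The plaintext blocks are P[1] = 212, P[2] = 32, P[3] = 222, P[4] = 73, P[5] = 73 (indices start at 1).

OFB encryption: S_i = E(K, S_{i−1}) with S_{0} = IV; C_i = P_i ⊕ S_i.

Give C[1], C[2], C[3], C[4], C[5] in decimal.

C[1]: S = E(K, 111) = 198; 212 ⊕ 198 = 18.
C[2]: S = E(K, 198) = 45; 32 ⊕ 45 = 13.
C[3]: S = E(K, 45) = 4; 222 ⊕ 4 = 218.
C[4]: S = E(K, 4) = 235; 73 ⊕ 235 = 162.
C[5]: S = E(K, 235) = 66; 73 ⊕ 66 = 11.

C[1] = 18, C[2] = 13, C[3] = 218, C[4] = 162, C[5] = 11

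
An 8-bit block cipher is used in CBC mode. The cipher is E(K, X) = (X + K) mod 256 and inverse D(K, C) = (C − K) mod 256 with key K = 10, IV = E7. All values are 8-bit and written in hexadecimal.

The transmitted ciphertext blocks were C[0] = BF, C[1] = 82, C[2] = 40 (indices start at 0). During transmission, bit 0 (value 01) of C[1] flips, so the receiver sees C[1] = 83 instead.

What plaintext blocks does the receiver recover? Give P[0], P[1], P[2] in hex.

P[0] = 48, P[1] = CC, P[2] = B3

CBC decryption: P_i = D(K, C_i) ⊕ C_{i−1}, with C_{−1} = IV.
Only C[1] changed, to 83. In CBC, a change in C_i garbles P_i and flips the same bit in P_{i+1}. Decrypting the received ciphertext:
P[0]: D(K, BF) = AF; AF ⊕ E7 = 48.
P[1]: D(K, 83) = 73; 73 ⊕ BF = CC.
P[2]: D(K, 40) = 30; 30 ⊕ 83 = B3.
Blocks that differ from the original plaintext: P[1], P[2].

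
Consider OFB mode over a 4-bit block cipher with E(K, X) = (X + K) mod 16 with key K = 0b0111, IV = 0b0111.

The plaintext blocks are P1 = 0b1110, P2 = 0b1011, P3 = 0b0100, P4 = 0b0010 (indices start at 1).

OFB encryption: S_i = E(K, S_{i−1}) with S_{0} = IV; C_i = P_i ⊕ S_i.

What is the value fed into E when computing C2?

0b1110

C1: S = E(K, 0b0111) = 0b1110; 0b1110 ⊕ 0b1110 = 0b0000.
C2: S = E(K, 0b1110) = 0b0101; 0b1011 ⊕ 0b0101 = 0b1110.
So the input to E for block 2 is 0b1110.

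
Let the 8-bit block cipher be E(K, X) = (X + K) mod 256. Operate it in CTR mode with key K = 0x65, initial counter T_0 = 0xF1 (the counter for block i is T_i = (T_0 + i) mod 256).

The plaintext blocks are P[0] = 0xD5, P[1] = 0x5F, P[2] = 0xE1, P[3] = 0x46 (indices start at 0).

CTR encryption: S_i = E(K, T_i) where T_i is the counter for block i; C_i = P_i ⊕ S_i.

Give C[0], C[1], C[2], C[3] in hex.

C[0] = 0x83, C[1] = 0x08, C[2] = 0xB9, C[3] = 0x1F

C[0]: T = 0xF1, S = E(K, T) = 0x56; 0xD5 ⊕ 0x56 = 0x83.
C[1]: T = 0xF2, S = E(K, T) = 0x57; 0x5F ⊕ 0x57 = 0x08.
C[2]: T = 0xF3, S = E(K, T) = 0x58; 0xE1 ⊕ 0x58 = 0xB9.
C[3]: T = 0xF4, S = E(K, T) = 0x59; 0x46 ⊕ 0x59 = 0x1F.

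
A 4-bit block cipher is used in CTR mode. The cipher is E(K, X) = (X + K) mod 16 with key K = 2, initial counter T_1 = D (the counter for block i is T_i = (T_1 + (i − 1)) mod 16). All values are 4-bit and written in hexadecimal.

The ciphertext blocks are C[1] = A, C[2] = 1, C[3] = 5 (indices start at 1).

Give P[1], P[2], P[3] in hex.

P[1] = 5, P[2] = 1, P[3] = 4

CTR decryption: S_i = E(K, T_i) where T_i is the counter for block i; P_i = C_i ⊕ S_i.
P[1]: T = D, S = E(K, T) = F; A ⊕ F = 5.
P[2]: T = E, S = E(K, T) = 0; 1 ⊕ 0 = 1.
P[3]: T = F, S = E(K, T) = 1; 5 ⊕ 1 = 4.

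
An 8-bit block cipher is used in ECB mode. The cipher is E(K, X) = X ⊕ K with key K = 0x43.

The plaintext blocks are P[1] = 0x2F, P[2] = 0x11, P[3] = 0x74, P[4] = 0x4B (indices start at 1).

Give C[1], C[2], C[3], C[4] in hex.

ECB encryption: C_i = E(K, P_i).
C[1]: E(K, 0x2F) = 0x6C.
C[2]: E(K, 0x11) = 0x52.
C[3]: E(K, 0x74) = 0x37.
C[4]: E(K, 0x4B) = 0x08.

C[1] = 0x6C, C[2] = 0x52, C[3] = 0x37, C[4] = 0x08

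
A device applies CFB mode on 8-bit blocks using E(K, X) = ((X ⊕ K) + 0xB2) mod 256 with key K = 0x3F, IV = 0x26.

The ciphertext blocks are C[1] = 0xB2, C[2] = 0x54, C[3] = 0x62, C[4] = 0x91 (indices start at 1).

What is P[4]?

CFB decryption: P_i = C_i ⊕ E(K, C_{i−1}), with C_{0} = IV.
P[4]: E(K, 0x62) = 0x0F; 0x91 ⊕ 0x0F = 0x9E.

P[4] = 0x9E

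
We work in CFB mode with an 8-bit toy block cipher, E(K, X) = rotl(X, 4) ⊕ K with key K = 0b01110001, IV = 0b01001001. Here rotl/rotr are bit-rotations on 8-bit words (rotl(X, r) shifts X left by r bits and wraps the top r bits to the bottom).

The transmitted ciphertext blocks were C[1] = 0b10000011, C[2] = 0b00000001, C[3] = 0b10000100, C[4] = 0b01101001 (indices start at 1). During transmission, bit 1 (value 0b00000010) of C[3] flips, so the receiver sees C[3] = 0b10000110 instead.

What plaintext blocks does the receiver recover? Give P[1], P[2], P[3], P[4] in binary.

CFB decryption: P_i = C_i ⊕ E(K, C_{i−1}), with C_{0} = IV.
Only C[3] changed, to 0b10000110. In CFB, a change in C_i flips the same bit in P_i and garbles P_{i+1}. Decrypting the received ciphertext:
P[1]: E(K, 0b01001001) = 0b11100101; 0b10000011 ⊕ 0b11100101 = 0b01100110.
P[2]: E(K, 0b10000011) = 0b01001001; 0b00000001 ⊕ 0b01001001 = 0b01001000.
P[3]: E(K, 0b00000001) = 0b01100001; 0b10000110 ⊕ 0b01100001 = 0b11100111.
P[4]: E(K, 0b10000110) = 0b00011001; 0b01101001 ⊕ 0b00011001 = 0b01110000.
Blocks that differ from the original plaintext: P[3], P[4].

P[1] = 0b01100110, P[2] = 0b01001000, P[3] = 0b11100111, P[4] = 0b01110000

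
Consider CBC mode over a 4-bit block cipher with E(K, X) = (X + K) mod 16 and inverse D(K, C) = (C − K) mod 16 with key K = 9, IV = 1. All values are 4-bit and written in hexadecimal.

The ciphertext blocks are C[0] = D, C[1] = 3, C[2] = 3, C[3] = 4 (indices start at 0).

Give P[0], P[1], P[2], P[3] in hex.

P[0] = 5, P[1] = 7, P[2] = 9, P[3] = 8

CBC decryption: P_i = D(K, C_i) ⊕ C_{i−1}, with C_{−1} = IV.
P[0]: D(K, D) = 4; 4 ⊕ 1 = 5.
P[1]: D(K, 3) = A; A ⊕ D = 7.
P[2]: D(K, 3) = A; A ⊕ 3 = 9.
P[3]: D(K, 4) = B; B ⊕ 3 = 8.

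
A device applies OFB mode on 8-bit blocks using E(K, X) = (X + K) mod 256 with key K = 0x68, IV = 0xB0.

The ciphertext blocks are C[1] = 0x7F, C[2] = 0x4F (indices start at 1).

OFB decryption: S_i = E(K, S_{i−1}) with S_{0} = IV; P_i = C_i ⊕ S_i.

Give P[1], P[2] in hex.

P[1] = 0x67, P[2] = 0xCF

P[1]: S = E(K, 0xB0) = 0x18; 0x7F ⊕ 0x18 = 0x67.
P[2]: S = E(K, 0x18) = 0x80; 0x4F ⊕ 0x80 = 0xCF.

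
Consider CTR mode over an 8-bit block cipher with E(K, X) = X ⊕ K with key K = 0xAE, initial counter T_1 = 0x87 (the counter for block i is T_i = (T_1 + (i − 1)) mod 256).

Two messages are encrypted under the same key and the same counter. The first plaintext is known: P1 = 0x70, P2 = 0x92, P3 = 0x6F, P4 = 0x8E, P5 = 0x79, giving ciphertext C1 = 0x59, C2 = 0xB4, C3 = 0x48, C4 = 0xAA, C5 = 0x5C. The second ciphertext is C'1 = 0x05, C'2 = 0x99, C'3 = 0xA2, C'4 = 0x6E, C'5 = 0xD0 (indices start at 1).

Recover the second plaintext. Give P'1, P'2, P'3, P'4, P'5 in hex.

P'1 = 0x2C, P'2 = 0xBF, P'3 = 0x85, P'4 = 0x4A, P'5 = 0xF5

In CTR with a reused counter, both messages share the same keystream S_i, so C_i ⊕ C'_i = P_i ⊕ P'_i and thus P'_i = P_i ⊕ C_i ⊕ C'_i.
P'1: 0x70 ⊕ 0x59 ⊕ 0x05 = 0x2C.
P'2: 0x92 ⊕ 0xB4 ⊕ 0x99 = 0xBF.
P'3: 0x6F ⊕ 0x48 ⊕ 0xA2 = 0x85.
P'4: 0x8E ⊕ 0xAA ⊕ 0x6E = 0x4A.
P'5: 0x79 ⊕ 0x5C ⊕ 0xD0 = 0xF5.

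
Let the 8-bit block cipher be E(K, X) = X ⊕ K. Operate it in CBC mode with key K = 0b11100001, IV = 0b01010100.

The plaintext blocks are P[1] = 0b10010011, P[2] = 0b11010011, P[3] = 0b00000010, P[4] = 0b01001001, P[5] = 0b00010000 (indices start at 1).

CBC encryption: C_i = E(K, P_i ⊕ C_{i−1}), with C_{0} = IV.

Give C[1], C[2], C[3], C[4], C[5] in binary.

C[1]: P[1] ⊕ 0b01010100 = 0b11000111; E(K, 0b11000111) = 0b00100110.
C[2]: P[2] ⊕ 0b00100110 = 0b11110101; E(K, 0b11110101) = 0b00010100.
C[3]: P[3] ⊕ 0b00010100 = 0b00010110; E(K, 0b00010110) = 0b11110111.
C[4]: P[4] ⊕ 0b11110111 = 0b10111110; E(K, 0b10111110) = 0b01011111.
C[5]: P[5] ⊕ 0b01011111 = 0b01001111; E(K, 0b01001111) = 0b10101110.

C[1] = 0b00100110, C[2] = 0b00010100, C[3] = 0b11110111, C[4] = 0b01011111, C[5] = 0b10101110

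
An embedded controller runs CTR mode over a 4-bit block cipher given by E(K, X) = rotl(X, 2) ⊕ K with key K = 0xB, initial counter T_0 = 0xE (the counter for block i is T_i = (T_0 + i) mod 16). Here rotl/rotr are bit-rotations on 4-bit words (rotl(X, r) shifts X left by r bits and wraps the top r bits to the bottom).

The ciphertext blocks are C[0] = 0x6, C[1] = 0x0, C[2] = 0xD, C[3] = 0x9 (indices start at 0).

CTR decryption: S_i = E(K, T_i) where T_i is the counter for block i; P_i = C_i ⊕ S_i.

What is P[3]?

P[3] = 0x6

P[3]: T = 0x1, S = E(K, T) = 0xF; 0x9 ⊕ 0xF = 0x6.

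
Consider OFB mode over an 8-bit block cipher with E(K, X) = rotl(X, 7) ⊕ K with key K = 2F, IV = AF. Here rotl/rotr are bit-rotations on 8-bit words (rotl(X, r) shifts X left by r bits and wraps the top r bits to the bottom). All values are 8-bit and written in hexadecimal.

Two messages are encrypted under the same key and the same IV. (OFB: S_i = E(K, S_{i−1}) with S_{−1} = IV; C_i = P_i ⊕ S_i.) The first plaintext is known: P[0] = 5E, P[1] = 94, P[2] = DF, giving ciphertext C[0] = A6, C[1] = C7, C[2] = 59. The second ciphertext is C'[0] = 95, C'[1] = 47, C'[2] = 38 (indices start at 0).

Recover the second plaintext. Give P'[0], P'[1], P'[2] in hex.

P'[0] = 6D, P'[1] = 14, P'[2] = BE

In OFB with a reused IV, both messages share the same keystream S_i, so C_i ⊕ C'_i = P_i ⊕ P'_i and thus P'_i = P_i ⊕ C_i ⊕ C'_i.
P'[0]: 5E ⊕ A6 ⊕ 95 = 6D.
P'[1]: 94 ⊕ C7 ⊕ 47 = 14.
P'[2]: DF ⊕ 59 ⊕ 38 = BE.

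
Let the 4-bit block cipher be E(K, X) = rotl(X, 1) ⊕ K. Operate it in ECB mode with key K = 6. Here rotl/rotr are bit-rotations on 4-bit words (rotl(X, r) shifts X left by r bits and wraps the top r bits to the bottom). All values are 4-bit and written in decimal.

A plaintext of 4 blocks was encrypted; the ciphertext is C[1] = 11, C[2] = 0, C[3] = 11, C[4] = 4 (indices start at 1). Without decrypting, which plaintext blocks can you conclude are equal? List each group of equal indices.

P[1] = P[3]

ECB encrypts each block independently with the same key, so equal ciphertext blocks imply equal plaintext blocks.
C[1] = C[3] = 11, so P[1] = P[3].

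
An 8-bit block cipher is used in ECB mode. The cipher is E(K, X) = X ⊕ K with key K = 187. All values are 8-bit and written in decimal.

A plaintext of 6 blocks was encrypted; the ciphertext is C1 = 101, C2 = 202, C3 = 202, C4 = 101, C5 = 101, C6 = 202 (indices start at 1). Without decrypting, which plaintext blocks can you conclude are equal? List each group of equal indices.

ECB encrypts each block independently with the same key, so equal ciphertext blocks imply equal plaintext blocks.
C1 = C4 = C5 = 101, so P1 = P4 = P5.
C2 = C3 = C6 = 202, so P2 = P3 = P6.

P1 = P4 = P5; P2 = P3 = P6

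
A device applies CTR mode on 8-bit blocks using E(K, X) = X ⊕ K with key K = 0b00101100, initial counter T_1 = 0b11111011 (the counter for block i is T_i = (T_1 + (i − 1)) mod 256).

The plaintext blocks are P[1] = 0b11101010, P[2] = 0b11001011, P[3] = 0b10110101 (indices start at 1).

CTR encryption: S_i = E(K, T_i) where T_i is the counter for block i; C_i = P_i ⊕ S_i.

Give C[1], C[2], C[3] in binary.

C[1] = 0b00111101, C[2] = 0b00011011, C[3] = 0b01100100

C[1]: T = 0b11111011, S = E(K, T) = 0b11010111; 0b11101010 ⊕ 0b11010111 = 0b00111101.
C[2]: T = 0b11111100, S = E(K, T) = 0b11010000; 0b11001011 ⊕ 0b11010000 = 0b00011011.
C[3]: T = 0b11111101, S = E(K, T) = 0b11010001; 0b10110101 ⊕ 0b11010001 = 0b01100100.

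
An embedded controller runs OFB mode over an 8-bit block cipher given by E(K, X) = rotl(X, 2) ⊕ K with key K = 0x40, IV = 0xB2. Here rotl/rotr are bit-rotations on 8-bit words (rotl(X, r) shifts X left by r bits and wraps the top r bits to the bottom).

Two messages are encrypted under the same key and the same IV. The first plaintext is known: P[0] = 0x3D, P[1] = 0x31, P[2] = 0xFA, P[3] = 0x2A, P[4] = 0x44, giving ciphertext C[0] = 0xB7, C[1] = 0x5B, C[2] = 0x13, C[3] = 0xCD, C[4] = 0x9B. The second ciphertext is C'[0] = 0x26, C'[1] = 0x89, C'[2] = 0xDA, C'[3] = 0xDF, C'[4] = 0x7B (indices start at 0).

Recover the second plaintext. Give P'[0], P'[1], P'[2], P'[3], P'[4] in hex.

In OFB with a reused IV, both messages share the same keystream S_i, so C_i ⊕ C'_i = P_i ⊕ P'_i and thus P'_i = P_i ⊕ C_i ⊕ C'_i.
P'[0]: 0x3D ⊕ 0xB7 ⊕ 0x26 = 0xAC.
P'[1]: 0x31 ⊕ 0x5B ⊕ 0x89 = 0xE3.
P'[2]: 0xFA ⊕ 0x13 ⊕ 0xDA = 0x33.
P'[3]: 0x2A ⊕ 0xCD ⊕ 0xDF = 0x38.
P'[4]: 0x44 ⊕ 0x9B ⊕ 0x7B = 0xA4.

P'[0] = 0xAC, P'[1] = 0xE3, P'[2] = 0x33, P'[3] = 0x38, P'[4] = 0xA4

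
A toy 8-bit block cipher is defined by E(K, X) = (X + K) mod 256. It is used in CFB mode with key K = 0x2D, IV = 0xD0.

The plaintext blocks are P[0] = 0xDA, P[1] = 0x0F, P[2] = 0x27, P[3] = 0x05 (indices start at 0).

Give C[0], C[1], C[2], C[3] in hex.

C[0] = 0x27, C[1] = 0x5B, C[2] = 0xAF, C[3] = 0xD9

CFB encryption: C_i = P_i ⊕ E(K, C_{i−1}), with C_{−1} = IV.
C[0]: E(K, 0xD0) = 0xFD; 0xDA ⊕ 0xFD = 0x27.
C[1]: E(K, 0x27) = 0x54; 0x0F ⊕ 0x54 = 0x5B.
C[2]: E(K, 0x5B) = 0x88; 0x27 ⊕ 0x88 = 0xAF.
C[3]: E(K, 0xAF) = 0xDC; 0x05 ⊕ 0xDC = 0xD9.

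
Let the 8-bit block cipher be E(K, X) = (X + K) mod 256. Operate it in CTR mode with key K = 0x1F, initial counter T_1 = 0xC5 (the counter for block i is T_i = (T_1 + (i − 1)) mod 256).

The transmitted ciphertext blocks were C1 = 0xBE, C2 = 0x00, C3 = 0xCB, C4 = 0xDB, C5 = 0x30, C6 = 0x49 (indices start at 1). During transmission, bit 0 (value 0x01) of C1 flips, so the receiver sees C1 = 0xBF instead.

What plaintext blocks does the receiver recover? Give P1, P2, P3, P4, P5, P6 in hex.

CTR decryption: S_i = E(K, T_i) where T_i is the counter for block i; P_i = C_i ⊕ S_i.
Only C1 changed, to 0xBF. In CTR, a change in C_i flips the same bit in P_i only; the keystream is unaffected. Decrypting the received ciphertext:
P1: T = 0xC5, S = E(K, T) = 0xE4; 0xBF ⊕ 0xE4 = 0x5B.
P2: T = 0xC6, S = E(K, T) = 0xE5; 0x00 ⊕ 0xE5 = 0xE5.
P3: T = 0xC7, S = E(K, T) = 0xE6; 0xCB ⊕ 0xE6 = 0x2D.
P4: T = 0xC8, S = E(K, T) = 0xE7; 0xDB ⊕ 0xE7 = 0x3C.
P5: T = 0xC9, S = E(K, T) = 0xE8; 0x30 ⊕ 0xE8 = 0xD8.
P6: T = 0xCA, S = E(K, T) = 0xE9; 0x49 ⊕ 0xE9 = 0xA0.
Blocks that differ from the original plaintext: P1.

P1 = 0x5B, P2 = 0xE5, P3 = 0x2D, P4 = 0x3C, P5 = 0xD8, P6 = 0xA0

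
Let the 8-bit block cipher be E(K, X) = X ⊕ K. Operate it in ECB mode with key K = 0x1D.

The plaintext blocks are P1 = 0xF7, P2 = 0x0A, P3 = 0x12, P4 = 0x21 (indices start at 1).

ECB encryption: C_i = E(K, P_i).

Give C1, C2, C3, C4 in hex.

C1: E(K, 0xF7) = 0xEA.
C2: E(K, 0x0A) = 0x17.
C3: E(K, 0x12) = 0x0F.
C4: E(K, 0x21) = 0x3C.

C1 = 0xEA, C2 = 0x17, C3 = 0x0F, C4 = 0x3C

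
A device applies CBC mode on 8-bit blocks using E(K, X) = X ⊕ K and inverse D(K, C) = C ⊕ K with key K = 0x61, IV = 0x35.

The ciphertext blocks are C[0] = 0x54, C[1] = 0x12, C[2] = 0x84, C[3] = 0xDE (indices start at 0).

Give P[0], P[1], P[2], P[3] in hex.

P[0] = 0x00, P[1] = 0x27, P[2] = 0xF7, P[3] = 0x3B

CBC decryption: P_i = D(K, C_i) ⊕ C_{i−1}, with C_{−1} = IV.
P[0]: D(K, 0x54) = 0x35; 0x35 ⊕ 0x35 = 0x00.
P[1]: D(K, 0x12) = 0x73; 0x73 ⊕ 0x54 = 0x27.
P[2]: D(K, 0x84) = 0xE5; 0xE5 ⊕ 0x12 = 0xF7.
P[3]: D(K, 0xDE) = 0xBF; 0xBF ⊕ 0x84 = 0x3B.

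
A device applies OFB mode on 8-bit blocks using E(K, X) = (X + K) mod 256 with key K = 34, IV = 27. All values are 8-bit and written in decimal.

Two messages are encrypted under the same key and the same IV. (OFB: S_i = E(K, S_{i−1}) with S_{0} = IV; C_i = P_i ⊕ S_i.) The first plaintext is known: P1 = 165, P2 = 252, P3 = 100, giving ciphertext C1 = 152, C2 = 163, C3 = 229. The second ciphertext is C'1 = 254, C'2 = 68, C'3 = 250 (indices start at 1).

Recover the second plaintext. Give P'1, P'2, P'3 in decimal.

In OFB with a reused IV, both messages share the same keystream S_i, so C_i ⊕ C'_i = P_i ⊕ P'_i and thus P'_i = P_i ⊕ C_i ⊕ C'_i.
P'1: 165 ⊕ 152 ⊕ 254 = 195.
P'2: 252 ⊕ 163 ⊕ 68 = 27.
P'3: 100 ⊕ 229 ⊕ 250 = 123.

P'1 = 195, P'2 = 27, P'3 = 123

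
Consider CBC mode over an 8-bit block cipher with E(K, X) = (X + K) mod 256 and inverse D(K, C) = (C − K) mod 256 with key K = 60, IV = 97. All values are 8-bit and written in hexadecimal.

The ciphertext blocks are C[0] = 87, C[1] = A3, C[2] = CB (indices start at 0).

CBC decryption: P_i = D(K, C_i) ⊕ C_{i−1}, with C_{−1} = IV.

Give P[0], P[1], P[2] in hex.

P[0] = B0, P[1] = C4, P[2] = C8

P[0]: D(K, 87) = 27; 27 ⊕ 97 = B0.
P[1]: D(K, A3) = 43; 43 ⊕ 87 = C4.
P[2]: D(K, CB) = 6B; 6B ⊕ A3 = C8.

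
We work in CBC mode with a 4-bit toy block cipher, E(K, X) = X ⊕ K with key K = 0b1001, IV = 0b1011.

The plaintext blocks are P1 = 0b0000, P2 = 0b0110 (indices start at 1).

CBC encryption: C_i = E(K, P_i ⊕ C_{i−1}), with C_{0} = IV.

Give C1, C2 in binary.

C1: P1 ⊕ 0b1011 = 0b1011; E(K, 0b1011) = 0b0010.
C2: P2 ⊕ 0b0010 = 0b0100; E(K, 0b0100) = 0b1101.

C1 = 0b0010, C2 = 0b1101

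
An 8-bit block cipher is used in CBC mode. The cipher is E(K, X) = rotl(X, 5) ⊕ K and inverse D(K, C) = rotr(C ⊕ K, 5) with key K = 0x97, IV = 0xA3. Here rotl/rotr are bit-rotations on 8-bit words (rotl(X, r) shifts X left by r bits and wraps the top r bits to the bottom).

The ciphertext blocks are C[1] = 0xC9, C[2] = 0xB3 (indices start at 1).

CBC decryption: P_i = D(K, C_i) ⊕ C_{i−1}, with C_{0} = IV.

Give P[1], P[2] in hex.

P[1] = 0x51, P[2] = 0xE8

P[1]: D(K, 0xC9) = 0xF2; 0xF2 ⊕ 0xA3 = 0x51.
P[2]: D(K, 0xB3) = 0x21; 0x21 ⊕ 0xC9 = 0xE8.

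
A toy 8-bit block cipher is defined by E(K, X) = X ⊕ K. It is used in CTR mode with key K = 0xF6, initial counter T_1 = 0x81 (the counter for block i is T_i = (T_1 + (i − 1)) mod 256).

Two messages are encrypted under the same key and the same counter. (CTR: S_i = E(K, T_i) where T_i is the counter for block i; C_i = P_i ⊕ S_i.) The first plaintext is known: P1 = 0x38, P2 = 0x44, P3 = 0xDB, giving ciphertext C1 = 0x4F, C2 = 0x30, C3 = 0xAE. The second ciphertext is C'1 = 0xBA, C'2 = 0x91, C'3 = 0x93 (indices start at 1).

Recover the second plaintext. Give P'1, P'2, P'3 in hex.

In CTR with a reused counter, both messages share the same keystream S_i, so C_i ⊕ C'_i = P_i ⊕ P'_i and thus P'_i = P_i ⊕ C_i ⊕ C'_i.
P'1: 0x38 ⊕ 0x4F ⊕ 0xBA = 0xCD.
P'2: 0x44 ⊕ 0x30 ⊕ 0x91 = 0xE5.
P'3: 0xDB ⊕ 0xAE ⊕ 0x93 = 0xE6.

P'1 = 0xCD, P'2 = 0xE5, P'3 = 0xE6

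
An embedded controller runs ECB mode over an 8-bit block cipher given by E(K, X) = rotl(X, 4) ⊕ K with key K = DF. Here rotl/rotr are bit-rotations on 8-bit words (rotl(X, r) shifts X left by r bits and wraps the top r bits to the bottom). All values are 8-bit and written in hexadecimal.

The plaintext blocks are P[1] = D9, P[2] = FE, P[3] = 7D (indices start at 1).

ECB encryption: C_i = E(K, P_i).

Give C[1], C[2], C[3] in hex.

C[1]: E(K, D9) = 42.
C[2]: E(K, FE) = 30.
C[3]: E(K, 7D) = 08.

C[1] = 42, C[2] = 30, C[3] = 08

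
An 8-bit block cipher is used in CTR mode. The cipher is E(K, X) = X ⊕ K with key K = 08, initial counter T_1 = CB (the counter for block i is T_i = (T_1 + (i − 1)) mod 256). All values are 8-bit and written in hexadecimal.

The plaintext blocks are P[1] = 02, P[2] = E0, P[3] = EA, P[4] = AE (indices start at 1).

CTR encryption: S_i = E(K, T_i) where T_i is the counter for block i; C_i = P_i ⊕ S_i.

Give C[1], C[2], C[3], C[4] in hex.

C[1]: T = CB, S = E(K, T) = C3; 02 ⊕ C3 = C1.
C[2]: T = CC, S = E(K, T) = C4; E0 ⊕ C4 = 24.
C[3]: T = CD, S = E(K, T) = C5; EA ⊕ C5 = 2F.
C[4]: T = CE, S = E(K, T) = C6; AE ⊕ C6 = 68.

C[1] = C1, C[2] = 24, C[3] = 2F, C[4] = 68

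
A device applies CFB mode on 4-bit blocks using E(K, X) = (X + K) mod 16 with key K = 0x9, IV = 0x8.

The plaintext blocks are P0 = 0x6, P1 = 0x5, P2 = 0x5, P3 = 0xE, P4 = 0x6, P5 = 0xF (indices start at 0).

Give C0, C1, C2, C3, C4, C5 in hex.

CFB encryption: C_i = P_i ⊕ E(K, C_{i−1}), with C_{−1} = IV.
C0: E(K, 0x8) = 0x1; 0x6 ⊕ 0x1 = 0x7.
C1: E(K, 0x7) = 0x0; 0x5 ⊕ 0x0 = 0x5.
C2: E(K, 0x5) = 0xE; 0x5 ⊕ 0xE = 0xB.
C3: E(K, 0xB) = 0x4; 0xE ⊕ 0x4 = 0xA.
C4: E(K, 0xA) = 0x3; 0x6 ⊕ 0x3 = 0x5.
C5: E(K, 0x5) = 0xE; 0xF ⊕ 0xE = 0x1.

C0 = 0x7, C1 = 0x5, C2 = 0xB, C3 = 0xA, C4 = 0x5, C5 = 0x1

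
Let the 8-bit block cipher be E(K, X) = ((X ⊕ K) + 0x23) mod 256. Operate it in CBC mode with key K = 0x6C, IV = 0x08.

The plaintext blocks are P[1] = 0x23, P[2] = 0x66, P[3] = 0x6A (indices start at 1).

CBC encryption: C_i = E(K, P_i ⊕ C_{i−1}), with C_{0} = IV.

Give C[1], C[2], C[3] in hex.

C[1]: P[1] ⊕ 0x08 = 0x2B; E(K, 0x2B) = 0x6A.
C[2]: P[2] ⊕ 0x6A = 0x0C; E(K, 0x0C) = 0x83.
C[3]: P[3] ⊕ 0x83 = 0xE9; E(K, 0xE9) = 0xA8.

C[1] = 0x6A, C[2] = 0x83, C[3] = 0xA8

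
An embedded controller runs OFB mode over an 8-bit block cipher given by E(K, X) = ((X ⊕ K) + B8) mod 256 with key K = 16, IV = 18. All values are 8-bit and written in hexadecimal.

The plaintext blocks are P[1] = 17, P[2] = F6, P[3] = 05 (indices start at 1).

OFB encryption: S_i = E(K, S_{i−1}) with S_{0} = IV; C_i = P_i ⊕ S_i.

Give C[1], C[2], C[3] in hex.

C[1]: S = E(K, 18) = C6; 17 ⊕ C6 = D1.
C[2]: S = E(K, C6) = 88; F6 ⊕ 88 = 7E.
C[3]: S = E(K, 88) = 56; 05 ⊕ 56 = 53.

C[1] = D1, C[2] = 7E, C[3] = 53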